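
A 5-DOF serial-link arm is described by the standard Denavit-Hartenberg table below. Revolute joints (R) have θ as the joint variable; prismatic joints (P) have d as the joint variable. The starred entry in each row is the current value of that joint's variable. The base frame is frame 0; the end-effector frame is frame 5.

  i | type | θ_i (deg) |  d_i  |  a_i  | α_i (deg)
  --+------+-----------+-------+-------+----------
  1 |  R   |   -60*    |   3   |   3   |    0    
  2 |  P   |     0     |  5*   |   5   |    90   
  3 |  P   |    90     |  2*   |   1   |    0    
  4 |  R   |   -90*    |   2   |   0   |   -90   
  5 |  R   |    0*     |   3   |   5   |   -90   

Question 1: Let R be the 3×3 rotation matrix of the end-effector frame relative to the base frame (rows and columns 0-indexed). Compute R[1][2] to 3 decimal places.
0.500

End-effector z-axis (col 2 of R) = (0.8660,0.5000,0.0000)
R[1][2] = 0.5000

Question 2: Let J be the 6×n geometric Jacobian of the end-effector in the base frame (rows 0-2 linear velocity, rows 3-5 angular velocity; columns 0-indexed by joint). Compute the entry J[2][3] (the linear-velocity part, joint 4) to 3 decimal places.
5.000

axis z_3 = (-0.8660,-0.5000,0.0000); lever o_n−o_3 = (0.7679,-5.3301,3.0000)
cross product → J_v[:, 3] = (-1.5000,2.5981,5.0000)
J_ω[:, 3] = z_3
entry J[2][3] = 5.0000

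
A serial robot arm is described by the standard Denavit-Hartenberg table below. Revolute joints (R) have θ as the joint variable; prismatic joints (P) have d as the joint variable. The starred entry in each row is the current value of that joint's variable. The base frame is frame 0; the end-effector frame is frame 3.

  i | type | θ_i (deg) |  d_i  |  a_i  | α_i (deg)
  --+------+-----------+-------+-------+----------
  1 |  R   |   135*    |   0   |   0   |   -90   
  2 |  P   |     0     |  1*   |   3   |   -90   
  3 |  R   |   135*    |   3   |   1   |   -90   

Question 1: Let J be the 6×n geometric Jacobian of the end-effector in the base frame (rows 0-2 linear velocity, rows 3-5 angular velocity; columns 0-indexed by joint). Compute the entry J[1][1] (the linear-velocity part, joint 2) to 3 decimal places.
-0.707

prismatic axis z_1 = (-0.7071,-0.7071,0.0000)
J_v[:, 1] = z_1; J_ω[:, 1] = (0,0,0)
entry J[1][1] = -0.7071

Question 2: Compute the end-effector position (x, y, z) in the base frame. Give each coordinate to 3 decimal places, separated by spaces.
-1.828 1.414 -3.000

after link 1: o_1 = (0.0000, 0.0000, 0.0000)
after link 2: o_2 = (-2.8284, 1.4142, 0.0000)
after link 3: o_3 = (-1.8284, 1.4142, -3.0000)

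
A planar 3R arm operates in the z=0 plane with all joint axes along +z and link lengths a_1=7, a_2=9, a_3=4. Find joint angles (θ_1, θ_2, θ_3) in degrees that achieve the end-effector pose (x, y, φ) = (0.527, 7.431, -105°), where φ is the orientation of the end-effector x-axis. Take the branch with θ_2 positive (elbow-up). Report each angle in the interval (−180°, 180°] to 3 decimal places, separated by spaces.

wrist centre = target − a_3·(cos φ, sin φ) = (1.5623, 11.2947)
cos θ_2 = (130.0110−7²−9²)/(2·7·9) = 0.0001; θ_2 = 89.9950° (elbow-up)
β = atan2(11.2947,1.5623) = 82.1249°; ψ = atan2(9.0000,7.0008) = 52.1219°
θ_1 = β − ψ = 30.0030°
θ_3 = φ − θ_1 − θ_2 = 135.0021° (wrapped to (-180°,180°])

30.003 89.995 135.002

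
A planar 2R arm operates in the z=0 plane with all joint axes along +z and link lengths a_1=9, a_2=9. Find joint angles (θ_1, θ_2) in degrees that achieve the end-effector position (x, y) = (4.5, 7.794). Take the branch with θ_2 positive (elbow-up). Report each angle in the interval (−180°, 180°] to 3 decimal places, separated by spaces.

cos θ_2 = (80.9964−9²−9²)/(2·9·9) = -0.5000; θ_2 = 120.0015° (elbow-up)
β = atan2(7.7940,4.5000) = 59.9993°; ψ = atan2(7.7941,4.4998) = 60.0007°
θ_1 = β − ψ = -0.0015°

-0.001 120.001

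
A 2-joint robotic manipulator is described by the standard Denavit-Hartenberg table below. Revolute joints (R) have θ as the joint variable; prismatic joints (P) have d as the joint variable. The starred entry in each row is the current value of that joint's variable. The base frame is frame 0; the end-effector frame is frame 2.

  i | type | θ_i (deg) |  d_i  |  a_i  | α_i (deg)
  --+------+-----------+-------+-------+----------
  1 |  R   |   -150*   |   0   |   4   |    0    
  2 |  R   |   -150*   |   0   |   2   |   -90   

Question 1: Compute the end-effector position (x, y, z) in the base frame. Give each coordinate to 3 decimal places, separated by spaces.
after link 1: o_1 = (-3.4641, -2.0000, 0.0000)
after link 2: o_2 = (-2.4641, -0.2679, 0.0000)

-2.464 -0.268 0.000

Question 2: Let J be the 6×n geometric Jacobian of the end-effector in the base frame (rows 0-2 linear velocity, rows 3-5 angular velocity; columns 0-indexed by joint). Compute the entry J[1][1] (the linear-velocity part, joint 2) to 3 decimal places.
axis z_1 = (0.0000,0.0000,1.0000); lever o_n−o_1 = (1.0000,1.7321,0.0000)
cross product → J_v[:, 1] = (-1.7321,1.0000,0.0000)
J_ω[:, 1] = z_1
entry J[1][1] = 1.0000

1.000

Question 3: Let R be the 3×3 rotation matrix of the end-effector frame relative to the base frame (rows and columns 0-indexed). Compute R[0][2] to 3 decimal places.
-0.866

End-effector z-axis (col 2 of R) = (-0.8660,0.5000,0.0000)
R[0][2] = -0.8660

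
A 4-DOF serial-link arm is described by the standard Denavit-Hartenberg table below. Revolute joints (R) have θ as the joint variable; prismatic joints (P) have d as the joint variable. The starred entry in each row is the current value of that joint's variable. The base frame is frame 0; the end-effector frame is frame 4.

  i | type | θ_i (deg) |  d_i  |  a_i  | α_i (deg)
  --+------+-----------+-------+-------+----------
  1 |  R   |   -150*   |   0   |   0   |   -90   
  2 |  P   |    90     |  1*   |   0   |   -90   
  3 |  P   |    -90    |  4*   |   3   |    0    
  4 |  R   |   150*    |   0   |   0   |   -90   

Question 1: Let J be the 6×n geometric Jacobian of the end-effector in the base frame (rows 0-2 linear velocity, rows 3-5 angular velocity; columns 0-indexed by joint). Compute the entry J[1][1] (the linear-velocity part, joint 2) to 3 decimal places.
-0.866

prismatic axis z_1 = (0.5000,-0.8660,0.0000)
J_v[:, 1] = z_1; J_ω[:, 1] = (0,0,0)
entry J[1][1] = -0.8660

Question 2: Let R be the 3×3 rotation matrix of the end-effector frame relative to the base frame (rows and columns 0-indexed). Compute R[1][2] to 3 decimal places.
0.433

End-effector z-axis (col 2 of R) = (-0.2500,0.4330,0.8660)
R[1][2] = 0.4330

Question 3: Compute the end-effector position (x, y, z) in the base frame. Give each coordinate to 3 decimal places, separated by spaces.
5.464 -1.464 -0.000

after link 1: o_1 = (0.0000, 0.0000, 0.0000)
after link 2: o_2 = (0.5000, -0.8660, 0.0000)
after link 3: o_3 = (5.4641, -1.4641, -0.0000)
after link 4: o_4 = (5.4641, -1.4641, -0.0000)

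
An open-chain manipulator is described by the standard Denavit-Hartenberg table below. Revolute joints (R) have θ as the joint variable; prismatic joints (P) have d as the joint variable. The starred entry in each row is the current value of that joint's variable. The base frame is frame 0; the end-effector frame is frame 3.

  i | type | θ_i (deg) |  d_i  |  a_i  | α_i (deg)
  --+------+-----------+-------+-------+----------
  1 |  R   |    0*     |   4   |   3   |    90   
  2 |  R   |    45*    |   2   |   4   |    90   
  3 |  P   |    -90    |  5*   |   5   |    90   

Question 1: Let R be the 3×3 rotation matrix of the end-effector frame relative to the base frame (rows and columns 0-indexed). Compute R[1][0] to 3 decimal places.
End-effector x-axis (col 0 of R) = (0.0000,1.0000,-0.0000)
R[1][0] = 1.0000

1.000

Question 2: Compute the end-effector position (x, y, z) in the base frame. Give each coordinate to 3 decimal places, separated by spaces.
9.364 3.000 3.293

after link 1: o_1 = (3.0000, 0.0000, 4.0000)
after link 2: o_2 = (5.8284, -2.0000, 6.8284)
after link 3: o_3 = (9.3640, 3.0000, 3.2929)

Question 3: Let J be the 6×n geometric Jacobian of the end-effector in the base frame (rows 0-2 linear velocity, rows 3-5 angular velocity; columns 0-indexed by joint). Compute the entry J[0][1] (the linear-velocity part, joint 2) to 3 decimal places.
0.707

axis z_1 = (0.0000,-1.0000,0.0000); lever o_n−o_1 = (6.3640,3.0000,-0.7071)
cross product → J_v[:, 1] = (0.7071,0.0000,6.3640)
J_ω[:, 1] = z_1
entry J[0][1] = 0.7071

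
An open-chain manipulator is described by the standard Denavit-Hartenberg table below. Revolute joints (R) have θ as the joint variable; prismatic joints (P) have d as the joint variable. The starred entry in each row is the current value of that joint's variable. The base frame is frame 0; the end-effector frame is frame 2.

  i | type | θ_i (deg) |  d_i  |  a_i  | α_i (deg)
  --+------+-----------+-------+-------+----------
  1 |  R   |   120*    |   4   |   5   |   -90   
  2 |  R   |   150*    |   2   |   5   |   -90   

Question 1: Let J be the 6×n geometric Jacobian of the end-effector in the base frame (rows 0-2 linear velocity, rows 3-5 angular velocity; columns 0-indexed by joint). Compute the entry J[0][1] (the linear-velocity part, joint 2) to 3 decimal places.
axis z_1 = (-0.8660,-0.5000,0.0000); lever o_n−o_1 = (0.4330,-4.7500,-2.5000)
cross product → J_v[:, 1] = (1.2500,-2.1651,4.3301)
J_ω[:, 1] = z_1
entry J[0][1] = 1.2500

1.250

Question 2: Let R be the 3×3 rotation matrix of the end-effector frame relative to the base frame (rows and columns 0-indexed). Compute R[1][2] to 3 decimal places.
End-effector z-axis (col 2 of R) = (0.2500,-0.4330,0.8660)
R[1][2] = -0.4330

-0.433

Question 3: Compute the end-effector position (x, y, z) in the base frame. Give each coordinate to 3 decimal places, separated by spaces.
after link 1: o_1 = (-2.5000, 4.3301, 4.0000)
after link 2: o_2 = (-2.0670, -0.4199, 1.5000)

-2.067 -0.420 1.500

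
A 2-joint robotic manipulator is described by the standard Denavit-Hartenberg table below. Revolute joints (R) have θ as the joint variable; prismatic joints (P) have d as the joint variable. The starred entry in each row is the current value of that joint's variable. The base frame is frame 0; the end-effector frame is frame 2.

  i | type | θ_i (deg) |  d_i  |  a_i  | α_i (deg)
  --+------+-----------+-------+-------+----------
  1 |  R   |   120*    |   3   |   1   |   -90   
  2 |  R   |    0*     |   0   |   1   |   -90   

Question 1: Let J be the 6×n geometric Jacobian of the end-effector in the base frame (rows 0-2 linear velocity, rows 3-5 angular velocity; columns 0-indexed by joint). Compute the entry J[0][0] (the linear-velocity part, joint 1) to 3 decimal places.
-1.732

axis z_0 = ẑ; lever o_n−o_0 = (-1.0000,1.7321,3.0000)
cross product → J_v[:, 0] = (-1.7321,-1.0000,0.0000)
J_ω[:, 0] = z_0
entry J[0][0] = -1.7321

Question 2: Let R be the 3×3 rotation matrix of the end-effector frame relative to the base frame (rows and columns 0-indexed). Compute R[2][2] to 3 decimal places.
-1.000

End-effector z-axis (col 2 of R) = (-0.0000,-0.0000,-1.0000)
R[2][2] = -1.0000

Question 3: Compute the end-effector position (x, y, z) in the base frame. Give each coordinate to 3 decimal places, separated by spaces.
after link 1: o_1 = (-0.5000, 0.8660, 3.0000)
after link 2: o_2 = (-1.0000, 1.7321, 3.0000)

-1.000 1.732 3.000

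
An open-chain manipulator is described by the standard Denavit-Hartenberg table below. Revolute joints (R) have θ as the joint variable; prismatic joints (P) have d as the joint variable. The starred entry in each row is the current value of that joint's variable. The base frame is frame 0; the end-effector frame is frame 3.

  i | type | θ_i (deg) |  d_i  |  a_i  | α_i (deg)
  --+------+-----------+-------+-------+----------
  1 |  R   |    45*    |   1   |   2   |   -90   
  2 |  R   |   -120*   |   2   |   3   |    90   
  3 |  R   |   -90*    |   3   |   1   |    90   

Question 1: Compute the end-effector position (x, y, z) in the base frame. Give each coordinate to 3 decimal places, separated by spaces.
after link 1: o_1 = (1.4142, 1.4142, 1.0000)
after link 2: o_2 = (-1.0607, 1.7678, 3.5981)
after link 3: o_3 = (-2.1907, -0.7765, 2.0981)

-2.191 -0.776 2.098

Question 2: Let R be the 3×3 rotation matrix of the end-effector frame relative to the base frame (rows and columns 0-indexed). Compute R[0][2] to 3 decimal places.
0.354

End-effector z-axis (col 2 of R) = (0.3536,0.3536,-0.8660)
R[0][2] = 0.3536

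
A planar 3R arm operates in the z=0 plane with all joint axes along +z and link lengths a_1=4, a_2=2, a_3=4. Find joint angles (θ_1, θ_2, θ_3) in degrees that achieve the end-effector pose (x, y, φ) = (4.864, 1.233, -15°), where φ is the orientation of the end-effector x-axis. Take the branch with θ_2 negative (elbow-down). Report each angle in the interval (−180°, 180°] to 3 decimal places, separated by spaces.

90.004 -149.985 44.981

wrist centre = target − a_3·(cos φ, sin φ) = (1.0003, 2.2683)
cos θ_2 = (6.1457−4²−2²)/(2·4·2) = -0.8659; θ_2 = -149.9851° (elbow-down)
β = atan2(2.2683,1.0003) = 66.2028°; ψ = atan2(-1.0004,2.2682) = -23.8011°
θ_1 = β − ψ = 90.0039°
θ_3 = φ − θ_1 − θ_2 = 44.9813° (wrapped to (-180°,180°])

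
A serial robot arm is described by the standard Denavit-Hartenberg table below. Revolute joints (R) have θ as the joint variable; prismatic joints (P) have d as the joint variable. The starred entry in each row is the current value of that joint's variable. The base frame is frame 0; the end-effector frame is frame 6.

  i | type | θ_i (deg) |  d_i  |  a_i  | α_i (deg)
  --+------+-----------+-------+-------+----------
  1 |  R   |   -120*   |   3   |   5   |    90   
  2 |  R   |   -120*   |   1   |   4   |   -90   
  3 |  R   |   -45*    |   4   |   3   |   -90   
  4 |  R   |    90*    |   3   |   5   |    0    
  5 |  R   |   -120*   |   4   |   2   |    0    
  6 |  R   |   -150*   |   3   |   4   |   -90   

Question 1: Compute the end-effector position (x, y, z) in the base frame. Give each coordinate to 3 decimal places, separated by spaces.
5.207 -2.089 -7.036

after link 1: o_1 = (-2.5000, -4.3301, 3.0000)
after link 2: o_2 = (-2.3660, -2.0981, -0.4641)
after link 3: o_3 = (-5.4049, -3.1189, -4.3012)
after link 4: o_4 = (-0.8724, 0.4890, -3.6383)
after link 5: o_5 = (1.0968, 0.6923, -7.6485)
after link 6: o_6 = (5.2066, -2.0888, -7.0361)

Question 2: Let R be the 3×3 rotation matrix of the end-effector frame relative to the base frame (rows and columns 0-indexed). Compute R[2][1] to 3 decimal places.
End-effector y-axis (col 1 of R) = (-0.7891,0.0474,0.6124)
R[2][1] = 0.6124

0.612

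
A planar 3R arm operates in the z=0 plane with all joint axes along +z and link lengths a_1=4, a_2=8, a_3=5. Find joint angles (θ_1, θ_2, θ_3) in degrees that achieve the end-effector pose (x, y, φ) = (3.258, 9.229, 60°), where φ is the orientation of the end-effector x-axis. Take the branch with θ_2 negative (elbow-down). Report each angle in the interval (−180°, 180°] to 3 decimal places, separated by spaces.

-152.587 -150.002 2.589

wrist centre = target − a_3·(cos φ, sin φ) = (0.7580, 4.8989)
cos θ_2 = (24.5735−4²−8²)/(2·4·8) = -0.8660; θ_2 = -150.0015° (elbow-down)
β = atan2(4.8989,0.7580) = 81.2044°; ψ = atan2(-3.9998,-2.9283) = -126.2083°
θ_1 = β − ψ = 207.4127°
θ_3 = φ − θ_1 − θ_2 = 2.5888° (wrapped to (-180°,180°])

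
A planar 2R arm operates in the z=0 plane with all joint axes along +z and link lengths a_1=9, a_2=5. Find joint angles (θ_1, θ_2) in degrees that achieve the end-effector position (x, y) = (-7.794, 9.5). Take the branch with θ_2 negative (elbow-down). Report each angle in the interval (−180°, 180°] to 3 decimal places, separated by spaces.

cos θ_2 = (150.9964−9²−5²)/(2·9·5) = 0.5000; θ_2 = -60.0026° (elbow-down)
β = atan2(9.5000,-7.7940) = 129.3662°; ψ = atan2(-4.3302,11.4998) = -20.6338°
θ_1 = β − ψ = 150.0000°

150.000 -60.003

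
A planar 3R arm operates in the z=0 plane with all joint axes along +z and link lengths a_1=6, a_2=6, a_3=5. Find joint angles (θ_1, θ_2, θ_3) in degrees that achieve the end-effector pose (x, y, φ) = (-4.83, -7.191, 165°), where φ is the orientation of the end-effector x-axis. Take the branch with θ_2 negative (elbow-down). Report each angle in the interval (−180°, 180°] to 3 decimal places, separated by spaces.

wrist centre = target − a_3·(cos φ, sin φ) = (-0.0004, -8.4851)
cos θ_2 = (71.9968−6²−6²)/(2·6·6) = -0.0000; θ_2 = -90.0025° (elbow-down)
β = atan2(-8.4851,-0.0004) = -90.0025°; ψ = atan2(-6.0000,5.9997) = -45.0013°
θ_1 = β − ψ = -45.0012°
θ_3 = φ − θ_1 − θ_2 = -59.9962° (wrapped to (-180°,180°])

-45.001 -90.003 -59.996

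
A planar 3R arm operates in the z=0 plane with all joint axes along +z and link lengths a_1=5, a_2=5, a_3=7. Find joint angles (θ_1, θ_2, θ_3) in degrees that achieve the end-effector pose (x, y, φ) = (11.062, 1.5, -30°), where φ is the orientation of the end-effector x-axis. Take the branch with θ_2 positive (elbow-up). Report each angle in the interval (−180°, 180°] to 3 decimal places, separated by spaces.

0.000 90.002 -120.002

wrist centre = target − a_3·(cos φ, sin φ) = (4.9998, 5.0000)
cos θ_2 = (49.9982−5²−5²)/(2·5·5) = -0.0000; θ_2 = 90.0020° (elbow-up)
β = atan2(5.0000,4.9998) = 45.0010°; ψ = atan2(5.0000,4.9998) = 45.0010°
θ_1 = β − ψ = 0.0000°
θ_3 = φ − θ_1 − θ_2 = -120.0020° (wrapped to (-180°,180°])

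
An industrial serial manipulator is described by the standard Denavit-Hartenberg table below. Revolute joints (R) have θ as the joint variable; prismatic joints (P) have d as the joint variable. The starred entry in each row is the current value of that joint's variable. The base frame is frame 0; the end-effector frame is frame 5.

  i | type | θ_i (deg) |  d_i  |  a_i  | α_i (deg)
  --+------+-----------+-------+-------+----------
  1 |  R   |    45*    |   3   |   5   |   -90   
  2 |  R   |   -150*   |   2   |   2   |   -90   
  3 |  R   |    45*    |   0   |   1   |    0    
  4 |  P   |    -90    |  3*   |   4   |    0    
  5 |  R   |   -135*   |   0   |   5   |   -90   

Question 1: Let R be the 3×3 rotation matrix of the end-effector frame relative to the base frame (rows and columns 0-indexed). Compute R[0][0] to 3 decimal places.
0.612

End-effector x-axis (col 0 of R) = (0.6124,0.6124,-0.5000)
R[0][0] = 0.6124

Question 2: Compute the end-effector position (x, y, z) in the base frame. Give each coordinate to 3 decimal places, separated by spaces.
after link 1: o_1 = (3.5355, 3.5355, 3.0000)
after link 2: o_2 = (0.8966, 3.7250, 4.0000)
after link 3: o_3 = (0.9636, 2.7920, 4.3536)
after link 4: o_4 = (-1.7078, 4.1206, 8.3658)
after link 5: o_5 = (1.3540, 7.1825, 5.8658)

1.354 7.182 5.866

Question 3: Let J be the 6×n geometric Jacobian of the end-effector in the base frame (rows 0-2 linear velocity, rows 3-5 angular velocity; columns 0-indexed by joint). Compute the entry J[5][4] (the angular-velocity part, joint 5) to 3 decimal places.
axis z_4 = (0.3536,0.3536,0.8660); lever o_n−o_4 = (3.0619,3.0619,-2.5000)
cross product → J_v[:, 4] = (-3.5355,3.5355,0.0000)
J_ω[:, 4] = z_4
entry J[5][4] = 0.8660

0.866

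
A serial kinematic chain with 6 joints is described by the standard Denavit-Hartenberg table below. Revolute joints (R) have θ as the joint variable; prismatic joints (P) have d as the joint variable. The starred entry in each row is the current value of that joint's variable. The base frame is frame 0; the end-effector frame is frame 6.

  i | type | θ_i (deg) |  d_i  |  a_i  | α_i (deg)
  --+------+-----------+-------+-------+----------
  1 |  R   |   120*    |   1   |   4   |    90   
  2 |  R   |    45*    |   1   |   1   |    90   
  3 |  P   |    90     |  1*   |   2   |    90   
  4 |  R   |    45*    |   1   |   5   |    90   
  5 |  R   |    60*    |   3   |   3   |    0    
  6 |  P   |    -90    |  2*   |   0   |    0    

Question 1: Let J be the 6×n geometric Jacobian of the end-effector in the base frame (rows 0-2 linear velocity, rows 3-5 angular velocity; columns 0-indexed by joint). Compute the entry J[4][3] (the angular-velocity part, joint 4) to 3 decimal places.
0.612

axis z_3 = (-0.3536,0.6124,0.7071); lever o_n−o_3 = (5.3952,6.9187,1.7942)
cross product → J_v[:, 3] = (-3.7936,4.4493,-5.7500)
J_ω[:, 3] = z_3
entry J[4][3] = 0.6124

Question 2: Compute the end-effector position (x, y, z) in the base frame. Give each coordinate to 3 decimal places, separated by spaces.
5.286 13.108 2.794

after link 1: o_1 = (-2.0000, 3.4641, 1.0000)
after link 2: o_2 = (-1.4875, 4.5765, 1.7071)
after link 3: o_3 = (-0.1090, 6.1888, 1.0000)
after link 4: o_4 = (1.3493, 10.7340, -0.7929)
after link 5: o_5 = (3.5614, 13.2665, 1.7942)
after link 6: o_6 = (5.2861, 13.1076, 2.7942)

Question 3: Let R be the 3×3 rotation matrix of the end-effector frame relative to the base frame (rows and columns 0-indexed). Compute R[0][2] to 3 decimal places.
End-effector z-axis (col 2 of R) = (0.8624,-0.0795,0.5000)
R[0][2] = 0.8624

0.862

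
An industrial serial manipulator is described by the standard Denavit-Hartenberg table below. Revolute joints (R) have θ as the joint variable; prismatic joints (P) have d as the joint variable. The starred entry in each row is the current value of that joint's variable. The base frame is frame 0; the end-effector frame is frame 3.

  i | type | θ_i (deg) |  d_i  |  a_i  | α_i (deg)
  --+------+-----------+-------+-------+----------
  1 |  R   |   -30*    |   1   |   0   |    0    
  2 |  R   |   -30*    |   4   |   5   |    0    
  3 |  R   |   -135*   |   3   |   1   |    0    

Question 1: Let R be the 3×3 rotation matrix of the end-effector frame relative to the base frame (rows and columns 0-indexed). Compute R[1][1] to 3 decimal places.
-0.966

End-effector y-axis (col 1 of R) = (-0.2588,-0.9659,0.0000)
R[1][1] = -0.9659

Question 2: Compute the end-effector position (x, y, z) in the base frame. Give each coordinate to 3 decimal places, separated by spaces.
1.534 -4.071 8.000

after link 1: o_1 = (0.0000, 0.0000, 1.0000)
after link 2: o_2 = (2.5000, -4.3301, 5.0000)
after link 3: o_3 = (1.5341, -4.0713, 8.0000)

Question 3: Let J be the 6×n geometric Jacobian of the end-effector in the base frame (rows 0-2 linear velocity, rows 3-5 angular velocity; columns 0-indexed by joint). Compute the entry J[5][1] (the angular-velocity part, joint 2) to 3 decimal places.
1.000

axis z_1 = (0.0000,0.0000,1.0000); lever o_n−o_1 = (1.5341,-4.0713,7.0000)
cross product → J_v[:, 1] = (4.0713,1.5341,-0.0000)
J_ω[:, 1] = z_1
entry J[5][1] = 1.0000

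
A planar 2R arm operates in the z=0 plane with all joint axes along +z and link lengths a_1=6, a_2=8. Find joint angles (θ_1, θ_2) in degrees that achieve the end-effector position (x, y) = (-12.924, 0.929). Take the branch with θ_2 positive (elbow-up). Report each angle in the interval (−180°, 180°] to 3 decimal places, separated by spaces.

150.007 44.991

cos θ_2 = (167.8928−6²−8²)/(2·6·8) = 0.7072; θ_2 = 44.9911° (elbow-up)
β = atan2(0.9290,-12.9240) = 175.8885°; ψ = atan2(5.6560,11.6577) = 25.8812°
θ_1 = β − ψ = 150.0073°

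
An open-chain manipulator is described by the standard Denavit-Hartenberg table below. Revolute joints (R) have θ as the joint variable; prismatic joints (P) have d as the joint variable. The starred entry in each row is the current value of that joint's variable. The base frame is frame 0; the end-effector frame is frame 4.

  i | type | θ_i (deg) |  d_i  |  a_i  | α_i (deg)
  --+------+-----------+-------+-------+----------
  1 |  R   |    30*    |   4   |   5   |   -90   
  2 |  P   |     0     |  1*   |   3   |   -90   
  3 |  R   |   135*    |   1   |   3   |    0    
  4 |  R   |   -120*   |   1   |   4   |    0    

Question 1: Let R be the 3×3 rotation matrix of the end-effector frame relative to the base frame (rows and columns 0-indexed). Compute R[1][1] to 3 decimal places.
-0.966

End-effector y-axis (col 1 of R) = (0.2588,-0.9659,-0.0000)
R[1][1] = -0.9659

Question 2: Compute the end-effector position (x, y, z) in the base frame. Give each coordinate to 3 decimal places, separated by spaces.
9.515 3.004 2.000

after link 1: o_1 = (4.3301, 2.5000, 4.0000)
after link 2: o_2 = (6.4282, 4.8660, 4.0000)
after link 3: o_3 = (5.6517, 1.9682, 3.0000)
after link 4: o_4 = (9.5154, 3.0035, 2.0000)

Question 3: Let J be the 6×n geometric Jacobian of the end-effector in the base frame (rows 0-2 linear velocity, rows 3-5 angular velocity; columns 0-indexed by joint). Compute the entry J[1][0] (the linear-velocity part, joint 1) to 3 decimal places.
9.515

axis z_0 = ẑ; lever o_n−o_0 = (9.5154,3.0035,2.0000)
cross product → J_v[:, 0] = (-3.0035,9.5154,0.0000)
J_ω[:, 0] = z_0
entry J[1][0] = 9.5154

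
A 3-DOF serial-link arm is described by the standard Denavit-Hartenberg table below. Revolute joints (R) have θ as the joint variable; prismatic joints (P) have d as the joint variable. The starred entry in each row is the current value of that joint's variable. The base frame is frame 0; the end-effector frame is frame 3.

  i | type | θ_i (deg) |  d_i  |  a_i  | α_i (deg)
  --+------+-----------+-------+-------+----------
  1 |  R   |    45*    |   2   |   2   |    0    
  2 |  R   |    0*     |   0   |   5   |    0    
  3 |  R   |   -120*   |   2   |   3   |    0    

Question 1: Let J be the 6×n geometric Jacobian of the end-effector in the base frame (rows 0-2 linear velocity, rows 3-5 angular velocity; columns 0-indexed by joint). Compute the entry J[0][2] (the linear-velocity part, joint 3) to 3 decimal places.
2.898

axis z_2 = (0.0000,0.0000,1.0000); lever o_n−o_2 = (0.7765,-2.8978,2.0000)
cross product → J_v[:, 2] = (2.8978,0.7765,-0.0000)
J_ω[:, 2] = z_2
entry J[0][2] = 2.8978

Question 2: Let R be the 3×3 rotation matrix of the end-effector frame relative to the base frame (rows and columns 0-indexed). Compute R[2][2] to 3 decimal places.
End-effector z-axis (col 2 of R) = (0.0000,0.0000,1.0000)
R[2][2] = 1.0000

1.000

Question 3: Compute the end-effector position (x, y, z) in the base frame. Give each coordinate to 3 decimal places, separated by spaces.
after link 1: o_1 = (1.4142, 1.4142, 2.0000)
after link 2: o_2 = (4.9497, 4.9497, 2.0000)
after link 3: o_3 = (5.7262, 2.0520, 4.0000)

5.726 2.052 4.000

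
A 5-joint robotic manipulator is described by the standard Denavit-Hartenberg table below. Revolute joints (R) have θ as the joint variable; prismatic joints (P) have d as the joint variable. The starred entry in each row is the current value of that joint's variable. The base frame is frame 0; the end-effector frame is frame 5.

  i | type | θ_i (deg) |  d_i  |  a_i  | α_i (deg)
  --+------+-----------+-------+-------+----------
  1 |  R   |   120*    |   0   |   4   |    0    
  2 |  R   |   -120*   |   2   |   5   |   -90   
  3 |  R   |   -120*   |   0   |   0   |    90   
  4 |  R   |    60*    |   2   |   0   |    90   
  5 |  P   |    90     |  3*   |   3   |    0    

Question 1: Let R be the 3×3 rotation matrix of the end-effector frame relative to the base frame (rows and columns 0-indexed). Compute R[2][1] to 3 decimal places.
End-effector y-axis (col 1 of R) = (0.2500,-0.8660,-0.4330)
R[2][1] = -0.4330

-0.433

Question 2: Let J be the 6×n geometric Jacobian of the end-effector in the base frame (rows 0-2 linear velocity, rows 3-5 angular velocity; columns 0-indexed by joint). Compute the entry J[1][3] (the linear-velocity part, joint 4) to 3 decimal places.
2.598

axis z_3 = (-0.8660,0.0000,-0.5000); lever o_n−o_3 = (-5.6292,-1.5000,-0.2500)
cross product → J_v[:, 3] = (-0.7500,2.5981,1.2990)
J_ω[:, 3] = z_3
entry J[1][3] = 2.5981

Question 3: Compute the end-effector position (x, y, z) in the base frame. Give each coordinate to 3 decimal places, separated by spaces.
-2.629 1.964 1.750

after link 1: o_1 = (-2.0000, 3.4641, 0.0000)
after link 2: o_2 = (3.0000, 3.4641, 2.0000)
after link 3: o_3 = (3.0000, 3.4641, 2.0000)
after link 4: o_4 = (1.2679, 3.4641, 1.0000)
after link 5: o_5 = (-2.6292, 1.9641, 1.7500)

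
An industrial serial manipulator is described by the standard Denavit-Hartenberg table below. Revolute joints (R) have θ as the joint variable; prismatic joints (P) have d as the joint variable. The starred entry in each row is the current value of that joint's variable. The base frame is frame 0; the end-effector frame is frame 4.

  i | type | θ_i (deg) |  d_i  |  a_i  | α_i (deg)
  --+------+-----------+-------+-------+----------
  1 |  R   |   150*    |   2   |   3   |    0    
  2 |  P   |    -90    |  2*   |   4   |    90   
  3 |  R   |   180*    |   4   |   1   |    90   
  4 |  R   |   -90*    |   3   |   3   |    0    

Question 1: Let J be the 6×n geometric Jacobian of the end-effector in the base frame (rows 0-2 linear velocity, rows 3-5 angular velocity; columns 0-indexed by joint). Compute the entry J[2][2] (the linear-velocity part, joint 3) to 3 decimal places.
-1.000

axis z_2 = (0.8660,-0.5000,0.0000); lever o_n−o_2 = (0.3660,-1.3660,3.0000)
cross product → J_v[:, 2] = (-1.5000,-2.5981,-1.0000)
J_ω[:, 2] = z_2
entry J[2][2] = -1.0000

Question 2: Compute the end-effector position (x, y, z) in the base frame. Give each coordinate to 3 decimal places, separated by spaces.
-0.232 3.598 7.000

after link 1: o_1 = (-2.5981, 1.5000, 2.0000)
after link 2: o_2 = (-0.5981, 4.9641, 4.0000)
after link 3: o_3 = (2.3660, 2.0981, 4.0000)
after link 4: o_4 = (-0.2321, 3.5981, 7.0000)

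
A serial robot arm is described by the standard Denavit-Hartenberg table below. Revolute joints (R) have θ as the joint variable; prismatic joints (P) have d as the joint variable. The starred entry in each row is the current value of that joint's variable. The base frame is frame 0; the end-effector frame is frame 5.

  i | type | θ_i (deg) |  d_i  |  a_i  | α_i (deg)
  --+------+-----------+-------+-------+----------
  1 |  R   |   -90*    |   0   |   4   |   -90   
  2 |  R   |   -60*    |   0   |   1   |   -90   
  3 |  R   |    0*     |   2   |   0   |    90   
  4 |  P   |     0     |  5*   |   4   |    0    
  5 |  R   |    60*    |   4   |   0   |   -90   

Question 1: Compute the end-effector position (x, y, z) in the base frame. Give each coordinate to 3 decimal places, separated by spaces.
after link 1: o_1 = (0.0000, -4.0000, 0.0000)
after link 2: o_2 = (0.0000, -4.5000, 0.8660)
after link 3: o_3 = (0.0000, -6.2321, -0.1340)
after link 4: o_4 = (5.0000, -8.2321, 3.3301)
after link 5: o_5 = (9.0000, -8.2321, 3.3301)

9.000 -8.232 3.330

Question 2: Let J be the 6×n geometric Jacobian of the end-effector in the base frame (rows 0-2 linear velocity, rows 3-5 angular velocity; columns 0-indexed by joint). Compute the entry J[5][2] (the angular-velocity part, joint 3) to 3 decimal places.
axis z_2 = (0.0000,-0.8660,-0.5000); lever o_n−o_2 = (9.0000,-3.7321,2.4641)
cross product → J_v[:, 2] = (-4.0000,-4.5000,7.7942)
J_ω[:, 2] = z_2
entry J[5][2] = -0.5000

-0.500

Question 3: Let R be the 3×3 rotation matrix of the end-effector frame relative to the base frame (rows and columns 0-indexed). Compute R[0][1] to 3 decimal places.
-1.000

End-effector y-axis (col 1 of R) = (-1.0000,-0.0000,-0.0000)
R[0][1] = -1.0000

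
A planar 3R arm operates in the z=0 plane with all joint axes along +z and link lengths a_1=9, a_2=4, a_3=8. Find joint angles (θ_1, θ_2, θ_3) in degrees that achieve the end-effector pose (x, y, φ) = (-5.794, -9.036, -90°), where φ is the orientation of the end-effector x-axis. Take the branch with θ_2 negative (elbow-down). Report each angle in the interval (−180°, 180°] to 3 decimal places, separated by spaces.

-150.000 -150.004 -149.996

wrist centre = target − a_3·(cos φ, sin φ) = (-5.7940, -1.0360)
cos θ_2 = (34.6437−9²−4²)/(2·9·4) = -0.8661; θ_2 = -150.0039° (elbow-down)
β = atan2(-1.0360,-5.7940) = -169.8623°; ψ = atan2(-1.9998,5.5358) = -19.8620°
θ_1 = β − ψ = -150.0003°
θ_3 = φ − θ_1 − θ_2 = -149.9958° (wrapped to (-180°,180°])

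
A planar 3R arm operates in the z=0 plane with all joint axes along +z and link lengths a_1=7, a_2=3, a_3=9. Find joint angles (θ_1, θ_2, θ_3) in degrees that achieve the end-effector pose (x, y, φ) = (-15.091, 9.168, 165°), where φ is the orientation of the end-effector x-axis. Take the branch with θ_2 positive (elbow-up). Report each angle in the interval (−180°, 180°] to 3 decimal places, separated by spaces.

wrist centre = target − a_3·(cos φ, sin φ) = (-6.3977, 6.8386)
cos θ_2 = (87.6970−7²−3²)/(2·7·3) = 0.7071; θ_2 = 45.0029° (elbow-up)
β = atan2(6.8386,-6.3977) = 133.0919°; ψ = atan2(2.1214,9.1212) = 13.0932°
θ_1 = β − ψ = 119.9988°
θ_3 = φ − θ_1 − θ_2 = -0.0016° (wrapped to (-180°,180°])

119.999 45.003 -0.002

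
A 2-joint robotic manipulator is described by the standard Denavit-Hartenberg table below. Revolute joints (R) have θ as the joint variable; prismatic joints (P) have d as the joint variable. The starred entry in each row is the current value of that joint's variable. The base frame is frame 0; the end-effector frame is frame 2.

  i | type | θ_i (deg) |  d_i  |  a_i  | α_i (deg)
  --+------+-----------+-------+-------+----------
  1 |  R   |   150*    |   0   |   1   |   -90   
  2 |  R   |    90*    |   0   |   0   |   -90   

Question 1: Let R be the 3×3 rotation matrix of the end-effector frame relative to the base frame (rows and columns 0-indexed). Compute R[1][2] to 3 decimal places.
End-effector z-axis (col 2 of R) = (0.8660,-0.5000,-0.0000)
R[1][2] = -0.5000

-0.500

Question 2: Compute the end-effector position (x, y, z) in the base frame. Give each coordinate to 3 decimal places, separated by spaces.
-0.866 0.500 0.000

after link 1: o_1 = (-0.8660, 0.5000, 0.0000)
after link 2: o_2 = (-0.8660, 0.5000, 0.0000)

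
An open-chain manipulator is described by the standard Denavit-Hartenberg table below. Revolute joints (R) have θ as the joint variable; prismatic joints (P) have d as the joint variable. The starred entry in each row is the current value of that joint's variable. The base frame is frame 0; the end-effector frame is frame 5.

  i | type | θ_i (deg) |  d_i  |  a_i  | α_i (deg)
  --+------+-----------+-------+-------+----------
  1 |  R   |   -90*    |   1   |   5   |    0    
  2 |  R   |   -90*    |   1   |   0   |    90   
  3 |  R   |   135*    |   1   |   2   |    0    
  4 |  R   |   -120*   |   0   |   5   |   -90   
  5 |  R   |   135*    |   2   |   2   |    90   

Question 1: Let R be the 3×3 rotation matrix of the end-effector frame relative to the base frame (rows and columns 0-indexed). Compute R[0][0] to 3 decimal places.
0.683

End-effector x-axis (col 0 of R) = (0.6830,-0.7071,-0.1830)
R[0][0] = 0.6830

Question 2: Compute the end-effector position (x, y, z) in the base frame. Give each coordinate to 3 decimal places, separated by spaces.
after link 1: o_1 = (0.0000, -5.0000, 1.0000)
after link 2: o_2 = (0.0000, -5.0000, 2.0000)
after link 3: o_3 = (1.4142, -4.0000, 3.4142)
after link 4: o_4 = (-3.4154, -4.0000, 4.7083)
after link 5: o_5 = (-1.5318, -5.4142, 6.2741)

-1.532 -5.414 6.274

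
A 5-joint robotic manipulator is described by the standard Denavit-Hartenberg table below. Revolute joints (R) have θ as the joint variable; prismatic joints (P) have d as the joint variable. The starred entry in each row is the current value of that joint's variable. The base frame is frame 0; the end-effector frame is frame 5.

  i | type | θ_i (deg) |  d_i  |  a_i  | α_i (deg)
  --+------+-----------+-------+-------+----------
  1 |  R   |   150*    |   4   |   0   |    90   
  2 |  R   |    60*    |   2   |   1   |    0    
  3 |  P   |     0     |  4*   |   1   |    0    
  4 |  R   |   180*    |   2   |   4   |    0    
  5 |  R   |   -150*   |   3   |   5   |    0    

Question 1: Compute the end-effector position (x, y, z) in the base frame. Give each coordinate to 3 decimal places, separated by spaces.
after link 1: o_1 = (0.0000, 0.0000, 4.0000)
after link 2: o_2 = (0.5670, 1.9821, 4.8660)
after link 3: o_3 = (2.1340, 5.6962, 5.7321)
after link 4: o_4 = (4.8660, 6.4282, 2.2679)
after link 5: o_5 = (6.3660, 9.0263, 7.2679)

6.366 9.026 7.268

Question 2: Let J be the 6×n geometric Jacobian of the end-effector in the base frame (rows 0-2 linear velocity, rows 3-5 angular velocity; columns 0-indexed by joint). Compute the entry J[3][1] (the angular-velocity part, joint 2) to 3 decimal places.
axis z_1 = (0.5000,0.8660,0.0000); lever o_n−o_1 = (6.3660,9.0263,3.2679)
cross product → J_v[:, 1] = (2.8301,-1.6340,-1.0000)
J_ω[:, 1] = z_1
entry J[3][1] = 0.5000

0.500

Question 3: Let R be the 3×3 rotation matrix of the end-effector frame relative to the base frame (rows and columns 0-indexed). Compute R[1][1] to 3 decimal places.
-0.500

End-effector y-axis (col 1 of R) = (0.8660,-0.5000,0.0000)
R[1][1] = -0.5000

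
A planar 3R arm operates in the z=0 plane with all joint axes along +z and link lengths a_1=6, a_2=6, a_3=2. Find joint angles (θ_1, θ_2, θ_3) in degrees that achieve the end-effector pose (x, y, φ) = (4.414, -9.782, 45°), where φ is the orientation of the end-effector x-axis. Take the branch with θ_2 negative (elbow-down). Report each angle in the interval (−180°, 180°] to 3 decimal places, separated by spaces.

wrist centre = target − a_3·(cos φ, sin φ) = (2.9998, -11.1962)
cos θ_2 = (134.3539−6²−6²)/(2·6·6) = 0.8660; θ_2 = -29.9999° (elbow-down)
β = atan2(-11.1962,2.9998) = -75.0011°; ψ = atan2(-3.0000,11.1962) = -14.9999°
θ_1 = β − ψ = -60.0012°
θ_3 = φ − θ_1 − θ_2 = 135.0010° (wrapped to (-180°,180°])

-60.001 -30.000 135.001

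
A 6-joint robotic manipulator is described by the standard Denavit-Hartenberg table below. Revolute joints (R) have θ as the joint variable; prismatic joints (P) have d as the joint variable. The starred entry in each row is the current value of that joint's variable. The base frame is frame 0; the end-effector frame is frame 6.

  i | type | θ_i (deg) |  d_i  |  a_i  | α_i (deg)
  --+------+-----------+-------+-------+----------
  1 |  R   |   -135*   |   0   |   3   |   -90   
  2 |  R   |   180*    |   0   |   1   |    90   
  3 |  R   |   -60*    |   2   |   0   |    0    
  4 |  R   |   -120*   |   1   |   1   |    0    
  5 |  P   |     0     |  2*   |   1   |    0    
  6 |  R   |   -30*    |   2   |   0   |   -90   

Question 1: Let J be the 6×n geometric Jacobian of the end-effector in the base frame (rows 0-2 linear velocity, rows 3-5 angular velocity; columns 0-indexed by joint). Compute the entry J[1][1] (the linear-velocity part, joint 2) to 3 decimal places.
axis z_1 = (0.7071,-0.7071,0.0000); lever o_n−o_1 = (-0.7071,-0.7071,-7.0000)
cross product → J_v[:, 1] = (4.9497,4.9497,-1.0000)
J_ω[:, 1] = z_1
entry J[1][1] = 4.9497

4.950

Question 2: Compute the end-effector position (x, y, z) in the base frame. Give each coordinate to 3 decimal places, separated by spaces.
after link 1: o_1 = (-2.1213, -2.1213, 0.0000)
after link 2: o_2 = (-1.4142, -1.4142, -0.0000)
after link 3: o_3 = (-1.4142, -1.4142, -2.0000)
after link 4: o_4 = (-2.1213, -2.1213, -3.0000)
after link 5: o_5 = (-2.8284, -2.8284, -5.0000)
after link 6: o_6 = (-2.8284, -2.8284, -7.0000)

-2.828 -2.828 -7.000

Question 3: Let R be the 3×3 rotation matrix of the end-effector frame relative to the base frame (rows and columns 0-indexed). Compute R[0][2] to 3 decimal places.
End-effector z-axis (col 2 of R) = (-0.9659,0.2588,-0.0000)
R[0][2] = -0.9659

-0.966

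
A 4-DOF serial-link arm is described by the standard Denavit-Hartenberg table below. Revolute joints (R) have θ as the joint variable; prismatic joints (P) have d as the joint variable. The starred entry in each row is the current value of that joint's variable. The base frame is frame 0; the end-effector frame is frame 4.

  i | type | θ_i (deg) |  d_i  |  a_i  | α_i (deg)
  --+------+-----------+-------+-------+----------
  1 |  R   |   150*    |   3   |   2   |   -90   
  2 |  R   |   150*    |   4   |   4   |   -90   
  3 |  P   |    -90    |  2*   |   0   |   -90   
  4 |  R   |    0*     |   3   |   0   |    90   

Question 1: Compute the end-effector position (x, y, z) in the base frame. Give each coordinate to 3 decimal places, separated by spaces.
2.384 -5.995 1.232

after link 1: o_1 = (-1.7321, 1.0000, 3.0000)
after link 2: o_2 = (-0.7321, -4.1962, 1.0000)
after link 3: o_3 = (0.1340, -4.6962, 2.7321)
after link 4: o_4 = (2.3840, -5.9952, 1.2321)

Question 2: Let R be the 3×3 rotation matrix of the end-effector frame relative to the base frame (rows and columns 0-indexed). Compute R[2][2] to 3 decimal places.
0.866

End-effector z-axis (col 2 of R) = (0.4330,-0.2500,0.8660)
R[2][2] = 0.8660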